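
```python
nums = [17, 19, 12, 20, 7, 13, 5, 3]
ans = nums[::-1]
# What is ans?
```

nums has length 8. The slice nums[::-1] selects indices [7, 6, 5, 4, 3, 2, 1, 0] (7->3, 6->5, 5->13, 4->7, 3->20, 2->12, 1->19, 0->17), giving [3, 5, 13, 7, 20, 12, 19, 17].

[3, 5, 13, 7, 20, 12, 19, 17]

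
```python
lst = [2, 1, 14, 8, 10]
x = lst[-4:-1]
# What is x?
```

lst has length 5. The slice lst[-4:-1] selects indices [1, 2, 3] (1->1, 2->14, 3->8), giving [1, 14, 8].

[1, 14, 8]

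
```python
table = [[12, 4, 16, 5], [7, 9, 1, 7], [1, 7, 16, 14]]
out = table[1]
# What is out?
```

table has 3 rows. Row 1 is [7, 9, 1, 7].

[7, 9, 1, 7]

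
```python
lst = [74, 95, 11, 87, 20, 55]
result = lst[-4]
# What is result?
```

lst has length 6. Negative index -4 maps to positive index 6 + (-4) = 2. lst[2] = 11.

11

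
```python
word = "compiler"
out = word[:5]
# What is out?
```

word has length 8. The slice word[:5] selects indices [0, 1, 2, 3, 4] (0->'c', 1->'o', 2->'m', 3->'p', 4->'i'), giving 'compi'.

'compi'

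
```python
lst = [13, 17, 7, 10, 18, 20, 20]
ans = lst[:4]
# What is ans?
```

lst has length 7. The slice lst[:4] selects indices [0, 1, 2, 3] (0->13, 1->17, 2->7, 3->10), giving [13, 17, 7, 10].

[13, 17, 7, 10]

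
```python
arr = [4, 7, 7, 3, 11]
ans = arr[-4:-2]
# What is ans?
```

arr has length 5. The slice arr[-4:-2] selects indices [1, 2] (1->7, 2->7), giving [7, 7].

[7, 7]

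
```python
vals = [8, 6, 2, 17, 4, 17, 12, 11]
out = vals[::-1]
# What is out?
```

vals has length 8. The slice vals[::-1] selects indices [7, 6, 5, 4, 3, 2, 1, 0] (7->11, 6->12, 5->17, 4->4, 3->17, 2->2, 1->6, 0->8), giving [11, 12, 17, 4, 17, 2, 6, 8].

[11, 12, 17, 4, 17, 2, 6, 8]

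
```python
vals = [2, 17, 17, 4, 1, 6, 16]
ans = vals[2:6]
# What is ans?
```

vals has length 7. The slice vals[2:6] selects indices [2, 3, 4, 5] (2->17, 3->4, 4->1, 5->6), giving [17, 4, 1, 6].

[17, 4, 1, 6]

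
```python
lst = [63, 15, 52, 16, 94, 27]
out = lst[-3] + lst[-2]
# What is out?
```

lst has length 6. Negative index -3 maps to positive index 6 + (-3) = 3. lst[3] = 16.
lst has length 6. Negative index -2 maps to positive index 6 + (-2) = 4. lst[4] = 94.
Sum: 16 + 94 = 110.

110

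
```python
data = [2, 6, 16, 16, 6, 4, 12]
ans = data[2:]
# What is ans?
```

data has length 7. The slice data[2:] selects indices [2, 3, 4, 5, 6] (2->16, 3->16, 4->6, 5->4, 6->12), giving [16, 16, 6, 4, 12].

[16, 16, 6, 4, 12]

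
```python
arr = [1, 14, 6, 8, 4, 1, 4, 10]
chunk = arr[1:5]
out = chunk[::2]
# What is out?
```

arr has length 8. The slice arr[1:5] selects indices [1, 2, 3, 4] (1->14, 2->6, 3->8, 4->4), giving [14, 6, 8, 4]. So chunk = [14, 6, 8, 4]. chunk has length 4. The slice chunk[::2] selects indices [0, 2] (0->14, 2->8), giving [14, 8].

[14, 8]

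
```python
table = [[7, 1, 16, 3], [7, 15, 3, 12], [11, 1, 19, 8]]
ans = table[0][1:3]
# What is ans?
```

table[0] = [7, 1, 16, 3]. table[0] has length 4. The slice table[0][1:3] selects indices [1, 2] (1->1, 2->16), giving [1, 16].

[1, 16]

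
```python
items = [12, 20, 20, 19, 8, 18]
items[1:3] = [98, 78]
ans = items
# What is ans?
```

items starts as [12, 20, 20, 19, 8, 18] (length 6). The slice items[1:3] covers indices [1, 2] with values [20, 20]. Replacing that slice with [98, 78] (same length) produces [12, 98, 78, 19, 8, 18].

[12, 98, 78, 19, 8, 18]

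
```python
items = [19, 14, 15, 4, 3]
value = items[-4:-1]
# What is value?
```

items has length 5. The slice items[-4:-1] selects indices [1, 2, 3] (1->14, 2->15, 3->4), giving [14, 15, 4].

[14, 15, 4]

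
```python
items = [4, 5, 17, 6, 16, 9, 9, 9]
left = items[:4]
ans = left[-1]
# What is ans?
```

items has length 8. The slice items[:4] selects indices [0, 1, 2, 3] (0->4, 1->5, 2->17, 3->6), giving [4, 5, 17, 6]. So left = [4, 5, 17, 6]. Then left[-1] = 6.

6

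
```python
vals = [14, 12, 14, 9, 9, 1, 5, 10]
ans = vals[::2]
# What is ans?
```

vals has length 8. The slice vals[::2] selects indices [0, 2, 4, 6] (0->14, 2->14, 4->9, 6->5), giving [14, 14, 9, 5].

[14, 14, 9, 5]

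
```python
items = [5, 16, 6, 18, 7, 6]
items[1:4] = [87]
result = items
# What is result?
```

items starts as [5, 16, 6, 18, 7, 6] (length 6). The slice items[1:4] covers indices [1, 2, 3] with values [16, 6, 18]. Replacing that slice with [87] (different length) produces [5, 87, 7, 6].

[5, 87, 7, 6]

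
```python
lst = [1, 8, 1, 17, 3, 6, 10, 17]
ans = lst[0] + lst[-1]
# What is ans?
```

lst has length 8. lst[0] = 1.
lst has length 8. Negative index -1 maps to positive index 8 + (-1) = 7. lst[7] = 17.
Sum: 1 + 17 = 18.

18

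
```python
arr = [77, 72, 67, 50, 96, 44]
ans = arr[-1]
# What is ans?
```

arr has length 6. Negative index -1 maps to positive index 6 + (-1) = 5. arr[5] = 44.

44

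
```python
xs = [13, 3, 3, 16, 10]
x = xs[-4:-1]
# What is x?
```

xs has length 5. The slice xs[-4:-1] selects indices [1, 2, 3] (1->3, 2->3, 3->16), giving [3, 3, 16].

[3, 3, 16]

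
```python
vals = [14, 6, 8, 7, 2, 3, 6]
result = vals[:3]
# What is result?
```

vals has length 7. The slice vals[:3] selects indices [0, 1, 2] (0->14, 1->6, 2->8), giving [14, 6, 8].

[14, 6, 8]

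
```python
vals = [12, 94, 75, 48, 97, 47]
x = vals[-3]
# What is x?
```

vals has length 6. Negative index -3 maps to positive index 6 + (-3) = 3. vals[3] = 48.

48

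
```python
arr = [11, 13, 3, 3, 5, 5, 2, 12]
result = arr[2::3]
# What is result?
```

arr has length 8. The slice arr[2::3] selects indices [2, 5] (2->3, 5->5), giving [3, 5].

[3, 5]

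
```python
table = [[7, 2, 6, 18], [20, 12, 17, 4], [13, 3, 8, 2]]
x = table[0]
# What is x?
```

table has 3 rows. Row 0 is [7, 2, 6, 18].

[7, 2, 6, 18]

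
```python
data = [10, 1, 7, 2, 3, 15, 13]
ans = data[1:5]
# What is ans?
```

data has length 7. The slice data[1:5] selects indices [1, 2, 3, 4] (1->1, 2->7, 3->2, 4->3), giving [1, 7, 2, 3].

[1, 7, 2, 3]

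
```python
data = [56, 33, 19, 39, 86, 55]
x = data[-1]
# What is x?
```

data has length 6. Negative index -1 maps to positive index 6 + (-1) = 5. data[5] = 55.

55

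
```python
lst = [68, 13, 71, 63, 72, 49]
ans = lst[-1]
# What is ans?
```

lst has length 6. Negative index -1 maps to positive index 6 + (-1) = 5. lst[5] = 49.

49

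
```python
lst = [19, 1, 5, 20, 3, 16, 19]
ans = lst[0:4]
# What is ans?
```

lst has length 7. The slice lst[0:4] selects indices [0, 1, 2, 3] (0->19, 1->1, 2->5, 3->20), giving [19, 1, 5, 20].

[19, 1, 5, 20]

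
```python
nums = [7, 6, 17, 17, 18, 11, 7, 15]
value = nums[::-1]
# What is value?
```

nums has length 8. The slice nums[::-1] selects indices [7, 6, 5, 4, 3, 2, 1, 0] (7->15, 6->7, 5->11, 4->18, 3->17, 2->17, 1->6, 0->7), giving [15, 7, 11, 18, 17, 17, 6, 7].

[15, 7, 11, 18, 17, 17, 6, 7]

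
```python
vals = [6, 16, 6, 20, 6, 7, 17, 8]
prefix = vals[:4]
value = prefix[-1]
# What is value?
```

vals has length 8. The slice vals[:4] selects indices [0, 1, 2, 3] (0->6, 1->16, 2->6, 3->20), giving [6, 16, 6, 20]. So prefix = [6, 16, 6, 20]. Then prefix[-1] = 20.

20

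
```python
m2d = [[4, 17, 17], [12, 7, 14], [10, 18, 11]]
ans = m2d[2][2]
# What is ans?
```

m2d[2] = [10, 18, 11]. Taking column 2 of that row yields 11.

11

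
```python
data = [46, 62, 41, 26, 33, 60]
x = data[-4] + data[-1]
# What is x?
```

data has length 6. Negative index -4 maps to positive index 6 + (-4) = 2. data[2] = 41.
data has length 6. Negative index -1 maps to positive index 6 + (-1) = 5. data[5] = 60.
Sum: 41 + 60 = 101.

101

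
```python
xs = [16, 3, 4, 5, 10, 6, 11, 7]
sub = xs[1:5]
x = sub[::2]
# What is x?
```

xs has length 8. The slice xs[1:5] selects indices [1, 2, 3, 4] (1->3, 2->4, 3->5, 4->10), giving [3, 4, 5, 10]. So sub = [3, 4, 5, 10]. sub has length 4. The slice sub[::2] selects indices [0, 2] (0->3, 2->5), giving [3, 5].

[3, 5]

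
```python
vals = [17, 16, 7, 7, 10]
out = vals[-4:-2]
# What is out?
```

vals has length 5. The slice vals[-4:-2] selects indices [1, 2] (1->16, 2->7), giving [16, 7].

[16, 7]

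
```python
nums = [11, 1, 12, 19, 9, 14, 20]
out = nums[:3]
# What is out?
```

nums has length 7. The slice nums[:3] selects indices [0, 1, 2] (0->11, 1->1, 2->12), giving [11, 1, 12].

[11, 1, 12]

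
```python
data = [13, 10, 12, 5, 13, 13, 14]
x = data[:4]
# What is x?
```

data has length 7. The slice data[:4] selects indices [0, 1, 2, 3] (0->13, 1->10, 2->12, 3->5), giving [13, 10, 12, 5].

[13, 10, 12, 5]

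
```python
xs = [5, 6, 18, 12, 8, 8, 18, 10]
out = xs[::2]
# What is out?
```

xs has length 8. The slice xs[::2] selects indices [0, 2, 4, 6] (0->5, 2->18, 4->8, 6->18), giving [5, 18, 8, 18].

[5, 18, 8, 18]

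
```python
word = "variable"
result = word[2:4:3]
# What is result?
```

word has length 8. The slice word[2:4:3] selects indices [2] (2->'r'), giving 'r'.

'r'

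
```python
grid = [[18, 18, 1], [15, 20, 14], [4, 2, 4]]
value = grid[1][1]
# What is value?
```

grid[1] = [15, 20, 14]. Taking column 1 of that row yields 20.

20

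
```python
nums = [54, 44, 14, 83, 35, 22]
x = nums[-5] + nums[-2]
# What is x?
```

nums has length 6. Negative index -5 maps to positive index 6 + (-5) = 1. nums[1] = 44.
nums has length 6. Negative index -2 maps to positive index 6 + (-2) = 4. nums[4] = 35.
Sum: 44 + 35 = 79.

79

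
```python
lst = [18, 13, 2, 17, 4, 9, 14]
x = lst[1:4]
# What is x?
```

lst has length 7. The slice lst[1:4] selects indices [1, 2, 3] (1->13, 2->2, 3->17), giving [13, 2, 17].

[13, 2, 17]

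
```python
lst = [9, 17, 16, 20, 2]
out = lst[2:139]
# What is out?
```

lst has length 5. The slice lst[2:139] selects indices [2, 3, 4] (2->16, 3->20, 4->2), giving [16, 20, 2].

[16, 20, 2]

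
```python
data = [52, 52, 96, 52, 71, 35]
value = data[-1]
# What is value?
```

data has length 6. Negative index -1 maps to positive index 6 + (-1) = 5. data[5] = 35.

35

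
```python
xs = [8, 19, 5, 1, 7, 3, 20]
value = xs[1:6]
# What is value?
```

xs has length 7. The slice xs[1:6] selects indices [1, 2, 3, 4, 5] (1->19, 2->5, 3->1, 4->7, 5->3), giving [19, 5, 1, 7, 3].

[19, 5, 1, 7, 3]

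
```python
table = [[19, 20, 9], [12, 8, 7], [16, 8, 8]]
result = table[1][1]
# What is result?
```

table[1] = [12, 8, 7]. Taking column 1 of that row yields 8.

8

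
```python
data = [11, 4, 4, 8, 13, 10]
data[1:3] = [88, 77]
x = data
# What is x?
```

data starts as [11, 4, 4, 8, 13, 10] (length 6). The slice data[1:3] covers indices [1, 2] with values [4, 4]. Replacing that slice with [88, 77] (same length) produces [11, 88, 77, 8, 13, 10].

[11, 88, 77, 8, 13, 10]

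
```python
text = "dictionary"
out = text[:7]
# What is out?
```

text has length 10. The slice text[:7] selects indices [0, 1, 2, 3, 4, 5, 6] (0->'d', 1->'i', 2->'c', 3->'t', 4->'i', 5->'o', 6->'n'), giving 'diction'.

'diction'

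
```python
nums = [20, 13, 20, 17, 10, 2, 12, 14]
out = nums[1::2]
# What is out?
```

nums has length 8. The slice nums[1::2] selects indices [1, 3, 5, 7] (1->13, 3->17, 5->2, 7->14), giving [13, 17, 2, 14].

[13, 17, 2, 14]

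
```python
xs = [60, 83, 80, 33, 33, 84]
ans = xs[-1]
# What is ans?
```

xs has length 6. Negative index -1 maps to positive index 6 + (-1) = 5. xs[5] = 84.

84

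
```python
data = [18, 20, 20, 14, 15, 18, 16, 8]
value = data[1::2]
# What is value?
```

data has length 8. The slice data[1::2] selects indices [1, 3, 5, 7] (1->20, 3->14, 5->18, 7->8), giving [20, 14, 18, 8].

[20, 14, 18, 8]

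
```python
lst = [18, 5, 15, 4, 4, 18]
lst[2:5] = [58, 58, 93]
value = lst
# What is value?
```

lst starts as [18, 5, 15, 4, 4, 18] (length 6). The slice lst[2:5] covers indices [2, 3, 4] with values [15, 4, 4]. Replacing that slice with [58, 58, 93] (same length) produces [18, 5, 58, 58, 93, 18].

[18, 5, 58, 58, 93, 18]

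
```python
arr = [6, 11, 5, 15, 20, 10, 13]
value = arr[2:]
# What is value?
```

arr has length 7. The slice arr[2:] selects indices [2, 3, 4, 5, 6] (2->5, 3->15, 4->20, 5->10, 6->13), giving [5, 15, 20, 10, 13].

[5, 15, 20, 10, 13]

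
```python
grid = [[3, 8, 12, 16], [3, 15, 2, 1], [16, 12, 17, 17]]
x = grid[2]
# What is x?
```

grid has 3 rows. Row 2 is [16, 12, 17, 17].

[16, 12, 17, 17]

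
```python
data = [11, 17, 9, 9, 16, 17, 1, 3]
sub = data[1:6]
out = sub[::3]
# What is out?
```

data has length 8. The slice data[1:6] selects indices [1, 2, 3, 4, 5] (1->17, 2->9, 3->9, 4->16, 5->17), giving [17, 9, 9, 16, 17]. So sub = [17, 9, 9, 16, 17]. sub has length 5. The slice sub[::3] selects indices [0, 3] (0->17, 3->16), giving [17, 16].

[17, 16]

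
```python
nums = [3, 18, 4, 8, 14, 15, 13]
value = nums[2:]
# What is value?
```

nums has length 7. The slice nums[2:] selects indices [2, 3, 4, 5, 6] (2->4, 3->8, 4->14, 5->15, 6->13), giving [4, 8, 14, 15, 13].

[4, 8, 14, 15, 13]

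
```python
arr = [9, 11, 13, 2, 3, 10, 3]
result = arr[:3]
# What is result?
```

arr has length 7. The slice arr[:3] selects indices [0, 1, 2] (0->9, 1->11, 2->13), giving [9, 11, 13].

[9, 11, 13]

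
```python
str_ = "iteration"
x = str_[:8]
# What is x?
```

str_ has length 9. The slice str_[:8] selects indices [0, 1, 2, 3, 4, 5, 6, 7] (0->'i', 1->'t', 2->'e', 3->'r', 4->'a', 5->'t', 6->'i', 7->'o'), giving 'iteratio'.

'iteratio'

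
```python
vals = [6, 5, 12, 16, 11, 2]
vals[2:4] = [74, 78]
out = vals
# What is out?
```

vals starts as [6, 5, 12, 16, 11, 2] (length 6). The slice vals[2:4] covers indices [2, 3] with values [12, 16]. Replacing that slice with [74, 78] (same length) produces [6, 5, 74, 78, 11, 2].

[6, 5, 74, 78, 11, 2]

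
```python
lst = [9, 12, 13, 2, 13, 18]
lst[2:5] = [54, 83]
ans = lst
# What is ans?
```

lst starts as [9, 12, 13, 2, 13, 18] (length 6). The slice lst[2:5] covers indices [2, 3, 4] with values [13, 2, 13]. Replacing that slice with [54, 83] (different length) produces [9, 12, 54, 83, 18].

[9, 12, 54, 83, 18]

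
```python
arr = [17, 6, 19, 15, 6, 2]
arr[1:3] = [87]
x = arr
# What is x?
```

arr starts as [17, 6, 19, 15, 6, 2] (length 6). The slice arr[1:3] covers indices [1, 2] with values [6, 19]. Replacing that slice with [87] (different length) produces [17, 87, 15, 6, 2].

[17, 87, 15, 6, 2]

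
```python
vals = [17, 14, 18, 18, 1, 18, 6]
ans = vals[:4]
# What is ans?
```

vals has length 7. The slice vals[:4] selects indices [0, 1, 2, 3] (0->17, 1->14, 2->18, 3->18), giving [17, 14, 18, 18].

[17, 14, 18, 18]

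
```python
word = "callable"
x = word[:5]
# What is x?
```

word has length 8. The slice word[:5] selects indices [0, 1, 2, 3, 4] (0->'c', 1->'a', 2->'l', 3->'l', 4->'a'), giving 'calla'.

'calla'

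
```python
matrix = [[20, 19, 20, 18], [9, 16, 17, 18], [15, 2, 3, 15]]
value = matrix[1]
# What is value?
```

matrix has 3 rows. Row 1 is [9, 16, 17, 18].

[9, 16, 17, 18]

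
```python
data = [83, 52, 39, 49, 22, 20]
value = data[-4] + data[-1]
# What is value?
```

data has length 6. Negative index -4 maps to positive index 6 + (-4) = 2. data[2] = 39.
data has length 6. Negative index -1 maps to positive index 6 + (-1) = 5. data[5] = 20.
Sum: 39 + 20 = 59.

59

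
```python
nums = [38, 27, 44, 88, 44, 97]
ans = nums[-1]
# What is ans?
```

nums has length 6. Negative index -1 maps to positive index 6 + (-1) = 5. nums[5] = 97.

97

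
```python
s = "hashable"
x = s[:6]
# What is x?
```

s has length 8. The slice s[:6] selects indices [0, 1, 2, 3, 4, 5] (0->'h', 1->'a', 2->'s', 3->'h', 4->'a', 5->'b'), giving 'hashab'.

'hashab'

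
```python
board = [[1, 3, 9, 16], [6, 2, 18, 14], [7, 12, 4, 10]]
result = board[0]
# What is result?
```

board has 3 rows. Row 0 is [1, 3, 9, 16].

[1, 3, 9, 16]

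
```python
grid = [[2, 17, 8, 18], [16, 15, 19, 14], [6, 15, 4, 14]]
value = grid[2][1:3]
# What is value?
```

grid[2] = [6, 15, 4, 14]. grid[2] has length 4. The slice grid[2][1:3] selects indices [1, 2] (1->15, 2->4), giving [15, 4].

[15, 4]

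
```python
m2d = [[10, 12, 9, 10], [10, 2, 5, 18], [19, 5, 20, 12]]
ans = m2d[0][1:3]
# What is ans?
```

m2d[0] = [10, 12, 9, 10]. m2d[0] has length 4. The slice m2d[0][1:3] selects indices [1, 2] (1->12, 2->9), giving [12, 9].

[12, 9]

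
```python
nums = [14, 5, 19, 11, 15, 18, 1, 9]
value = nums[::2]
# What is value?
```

nums has length 8. The slice nums[::2] selects indices [0, 2, 4, 6] (0->14, 2->19, 4->15, 6->1), giving [14, 19, 15, 1].

[14, 19, 15, 1]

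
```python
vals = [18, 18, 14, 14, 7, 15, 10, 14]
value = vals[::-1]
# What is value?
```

vals has length 8. The slice vals[::-1] selects indices [7, 6, 5, 4, 3, 2, 1, 0] (7->14, 6->10, 5->15, 4->7, 3->14, 2->14, 1->18, 0->18), giving [14, 10, 15, 7, 14, 14, 18, 18].

[14, 10, 15, 7, 14, 14, 18, 18]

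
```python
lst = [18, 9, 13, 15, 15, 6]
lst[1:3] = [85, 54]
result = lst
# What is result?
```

lst starts as [18, 9, 13, 15, 15, 6] (length 6). The slice lst[1:3] covers indices [1, 2] with values [9, 13]. Replacing that slice with [85, 54] (same length) produces [18, 85, 54, 15, 15, 6].

[18, 85, 54, 15, 15, 6]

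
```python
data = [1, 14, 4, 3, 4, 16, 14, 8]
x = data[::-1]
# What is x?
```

data has length 8. The slice data[::-1] selects indices [7, 6, 5, 4, 3, 2, 1, 0] (7->8, 6->14, 5->16, 4->4, 3->3, 2->4, 1->14, 0->1), giving [8, 14, 16, 4, 3, 4, 14, 1].

[8, 14, 16, 4, 3, 4, 14, 1]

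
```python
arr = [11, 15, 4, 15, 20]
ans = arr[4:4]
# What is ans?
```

arr has length 5. The slice arr[4:4] resolves to an empty index range, so the result is [].

[]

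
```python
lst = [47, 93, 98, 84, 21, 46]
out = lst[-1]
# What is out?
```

lst has length 6. Negative index -1 maps to positive index 6 + (-1) = 5. lst[5] = 46.

46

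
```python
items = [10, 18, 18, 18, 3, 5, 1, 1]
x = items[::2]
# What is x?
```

items has length 8. The slice items[::2] selects indices [0, 2, 4, 6] (0->10, 2->18, 4->3, 6->1), giving [10, 18, 3, 1].

[10, 18, 3, 1]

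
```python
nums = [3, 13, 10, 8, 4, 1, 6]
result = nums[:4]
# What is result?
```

nums has length 7. The slice nums[:4] selects indices [0, 1, 2, 3] (0->3, 1->13, 2->10, 3->8), giving [3, 13, 10, 8].

[3, 13, 10, 8]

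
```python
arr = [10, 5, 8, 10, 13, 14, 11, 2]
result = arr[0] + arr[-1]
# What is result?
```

arr has length 8. arr[0] = 10.
arr has length 8. Negative index -1 maps to positive index 8 + (-1) = 7. arr[7] = 2.
Sum: 10 + 2 = 12.

12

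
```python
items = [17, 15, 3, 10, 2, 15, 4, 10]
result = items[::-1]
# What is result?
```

items has length 8. The slice items[::-1] selects indices [7, 6, 5, 4, 3, 2, 1, 0] (7->10, 6->4, 5->15, 4->2, 3->10, 2->3, 1->15, 0->17), giving [10, 4, 15, 2, 10, 3, 15, 17].

[10, 4, 15, 2, 10, 3, 15, 17]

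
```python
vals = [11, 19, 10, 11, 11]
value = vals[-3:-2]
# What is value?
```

vals has length 5. The slice vals[-3:-2] selects indices [2] (2->10), giving [10].

[10]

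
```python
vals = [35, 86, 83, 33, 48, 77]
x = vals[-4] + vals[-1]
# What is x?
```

vals has length 6. Negative index -4 maps to positive index 6 + (-4) = 2. vals[2] = 83.
vals has length 6. Negative index -1 maps to positive index 6 + (-1) = 5. vals[5] = 77.
Sum: 83 + 77 = 160.

160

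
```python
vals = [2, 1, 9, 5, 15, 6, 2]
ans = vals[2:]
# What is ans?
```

vals has length 7. The slice vals[2:] selects indices [2, 3, 4, 5, 6] (2->9, 3->5, 4->15, 5->6, 6->2), giving [9, 5, 15, 6, 2].

[9, 5, 15, 6, 2]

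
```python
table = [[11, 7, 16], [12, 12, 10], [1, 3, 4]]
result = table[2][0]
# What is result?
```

table[2] = [1, 3, 4]. Taking column 0 of that row yields 1.

1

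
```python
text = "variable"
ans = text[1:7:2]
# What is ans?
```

text has length 8. The slice text[1:7:2] selects indices [1, 3, 5] (1->'a', 3->'i', 5->'b'), giving 'aib'.

'aib'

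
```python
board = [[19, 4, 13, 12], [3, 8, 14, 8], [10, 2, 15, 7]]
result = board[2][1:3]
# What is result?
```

board[2] = [10, 2, 15, 7]. board[2] has length 4. The slice board[2][1:3] selects indices [1, 2] (1->2, 2->15), giving [2, 15].

[2, 15]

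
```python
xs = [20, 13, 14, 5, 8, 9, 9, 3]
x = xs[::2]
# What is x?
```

xs has length 8. The slice xs[::2] selects indices [0, 2, 4, 6] (0->20, 2->14, 4->8, 6->9), giving [20, 14, 8, 9].

[20, 14, 8, 9]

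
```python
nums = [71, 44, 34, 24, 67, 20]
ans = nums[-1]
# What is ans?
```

nums has length 6. Negative index -1 maps to positive index 6 + (-1) = 5. nums[5] = 20.

20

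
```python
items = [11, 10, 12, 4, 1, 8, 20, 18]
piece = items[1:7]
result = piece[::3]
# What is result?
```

items has length 8. The slice items[1:7] selects indices [1, 2, 3, 4, 5, 6] (1->10, 2->12, 3->4, 4->1, 5->8, 6->20), giving [10, 12, 4, 1, 8, 20]. So piece = [10, 12, 4, 1, 8, 20]. piece has length 6. The slice piece[::3] selects indices [0, 3] (0->10, 3->1), giving [10, 1].

[10, 1]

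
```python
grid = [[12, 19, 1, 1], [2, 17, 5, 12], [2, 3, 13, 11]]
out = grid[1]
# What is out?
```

grid has 3 rows. Row 1 is [2, 17, 5, 12].

[2, 17, 5, 12]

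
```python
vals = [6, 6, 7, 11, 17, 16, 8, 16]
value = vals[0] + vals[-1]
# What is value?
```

vals has length 8. vals[0] = 6.
vals has length 8. Negative index -1 maps to positive index 8 + (-1) = 7. vals[7] = 16.
Sum: 6 + 16 = 22.

22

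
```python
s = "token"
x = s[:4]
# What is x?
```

s has length 5. The slice s[:4] selects indices [0, 1, 2, 3] (0->'t', 1->'o', 2->'k', 3->'e'), giving 'toke'.

'toke'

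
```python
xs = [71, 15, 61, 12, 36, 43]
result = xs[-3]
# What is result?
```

xs has length 6. Negative index -3 maps to positive index 6 + (-3) = 3. xs[3] = 12.

12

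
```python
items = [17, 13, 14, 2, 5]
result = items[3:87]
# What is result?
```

items has length 5. The slice items[3:87] selects indices [3, 4] (3->2, 4->5), giving [2, 5].

[2, 5]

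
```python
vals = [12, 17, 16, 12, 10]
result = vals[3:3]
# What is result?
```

vals has length 5. The slice vals[3:3] resolves to an empty index range, so the result is [].

[]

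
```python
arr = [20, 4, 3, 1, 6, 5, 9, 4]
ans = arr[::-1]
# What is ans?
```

arr has length 8. The slice arr[::-1] selects indices [7, 6, 5, 4, 3, 2, 1, 0] (7->4, 6->9, 5->5, 4->6, 3->1, 2->3, 1->4, 0->20), giving [4, 9, 5, 6, 1, 3, 4, 20].

[4, 9, 5, 6, 1, 3, 4, 20]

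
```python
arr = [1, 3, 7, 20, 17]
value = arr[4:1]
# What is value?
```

arr has length 5. The slice arr[4:1] resolves to an empty index range, so the result is [].

[]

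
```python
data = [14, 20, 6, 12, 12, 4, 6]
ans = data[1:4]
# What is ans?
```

data has length 7. The slice data[1:4] selects indices [1, 2, 3] (1->20, 2->6, 3->12), giving [20, 6, 12].

[20, 6, 12]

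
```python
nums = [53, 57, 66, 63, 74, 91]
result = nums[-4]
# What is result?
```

nums has length 6. Negative index -4 maps to positive index 6 + (-4) = 2. nums[2] = 66.

66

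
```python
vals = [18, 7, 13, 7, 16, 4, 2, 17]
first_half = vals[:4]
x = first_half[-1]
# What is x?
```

vals has length 8. The slice vals[:4] selects indices [0, 1, 2, 3] (0->18, 1->7, 2->13, 3->7), giving [18, 7, 13, 7]. So first_half = [18, 7, 13, 7]. Then first_half[-1] = 7.

7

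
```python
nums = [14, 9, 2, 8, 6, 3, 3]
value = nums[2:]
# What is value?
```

nums has length 7. The slice nums[2:] selects indices [2, 3, 4, 5, 6] (2->2, 3->8, 4->6, 5->3, 6->3), giving [2, 8, 6, 3, 3].

[2, 8, 6, 3, 3]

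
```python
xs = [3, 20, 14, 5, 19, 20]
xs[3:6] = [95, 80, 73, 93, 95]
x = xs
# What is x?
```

xs starts as [3, 20, 14, 5, 19, 20] (length 6). The slice xs[3:6] covers indices [3, 4, 5] with values [5, 19, 20]. Replacing that slice with [95, 80, 73, 93, 95] (different length) produces [3, 20, 14, 95, 80, 73, 93, 95].

[3, 20, 14, 95, 80, 73, 93, 95]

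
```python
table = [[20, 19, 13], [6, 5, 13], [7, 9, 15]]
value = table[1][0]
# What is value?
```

table[1] = [6, 5, 13]. Taking column 0 of that row yields 6.

6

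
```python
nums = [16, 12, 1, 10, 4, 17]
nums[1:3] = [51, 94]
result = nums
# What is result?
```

nums starts as [16, 12, 1, 10, 4, 17] (length 6). The slice nums[1:3] covers indices [1, 2] with values [12, 1]. Replacing that slice with [51, 94] (same length) produces [16, 51, 94, 10, 4, 17].

[16, 51, 94, 10, 4, 17]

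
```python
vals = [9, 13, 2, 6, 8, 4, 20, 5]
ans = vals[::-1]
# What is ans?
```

vals has length 8. The slice vals[::-1] selects indices [7, 6, 5, 4, 3, 2, 1, 0] (7->5, 6->20, 5->4, 4->8, 3->6, 2->2, 1->13, 0->9), giving [5, 20, 4, 8, 6, 2, 13, 9].

[5, 20, 4, 8, 6, 2, 13, 9]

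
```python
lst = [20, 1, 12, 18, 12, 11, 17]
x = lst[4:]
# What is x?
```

lst has length 7. The slice lst[4:] selects indices [4, 5, 6] (4->12, 5->11, 6->17), giving [12, 11, 17].

[12, 11, 17]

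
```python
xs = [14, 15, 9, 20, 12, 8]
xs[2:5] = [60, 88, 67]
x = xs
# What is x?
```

xs starts as [14, 15, 9, 20, 12, 8] (length 6). The slice xs[2:5] covers indices [2, 3, 4] with values [9, 20, 12]. Replacing that slice with [60, 88, 67] (same length) produces [14, 15, 60, 88, 67, 8].

[14, 15, 60, 88, 67, 8]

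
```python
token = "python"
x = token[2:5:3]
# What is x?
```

token has length 6. The slice token[2:5:3] selects indices [2] (2->'t'), giving 't'.

't'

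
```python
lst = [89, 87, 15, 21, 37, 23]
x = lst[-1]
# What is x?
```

lst has length 6. Negative index -1 maps to positive index 6 + (-1) = 5. lst[5] = 23.

23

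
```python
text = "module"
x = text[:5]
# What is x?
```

text has length 6. The slice text[:5] selects indices [0, 1, 2, 3, 4] (0->'m', 1->'o', 2->'d', 3->'u', 4->'l'), giving 'modul'.

'modul'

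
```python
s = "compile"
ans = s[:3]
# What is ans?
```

s has length 7. The slice s[:3] selects indices [0, 1, 2] (0->'c', 1->'o', 2->'m'), giving 'com'.

'com'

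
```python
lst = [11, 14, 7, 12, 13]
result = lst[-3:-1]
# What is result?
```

lst has length 5. The slice lst[-3:-1] selects indices [2, 3] (2->7, 3->12), giving [7, 12].

[7, 12]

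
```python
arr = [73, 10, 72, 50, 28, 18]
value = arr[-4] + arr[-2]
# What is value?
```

arr has length 6. Negative index -4 maps to positive index 6 + (-4) = 2. arr[2] = 72.
arr has length 6. Negative index -2 maps to positive index 6 + (-2) = 4. arr[4] = 28.
Sum: 72 + 28 = 100.

100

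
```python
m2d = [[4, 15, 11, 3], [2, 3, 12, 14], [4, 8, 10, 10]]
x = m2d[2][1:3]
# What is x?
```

m2d[2] = [4, 8, 10, 10]. m2d[2] has length 4. The slice m2d[2][1:3] selects indices [1, 2] (1->8, 2->10), giving [8, 10].

[8, 10]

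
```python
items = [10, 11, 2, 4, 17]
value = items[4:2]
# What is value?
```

items has length 5. The slice items[4:2] resolves to an empty index range, so the result is [].

[]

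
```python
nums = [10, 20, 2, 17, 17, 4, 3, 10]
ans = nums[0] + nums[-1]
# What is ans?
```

nums has length 8. nums[0] = 10.
nums has length 8. Negative index -1 maps to positive index 8 + (-1) = 7. nums[7] = 10.
Sum: 10 + 10 = 20.

20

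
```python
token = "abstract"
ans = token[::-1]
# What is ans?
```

token has length 8. The slice token[::-1] selects indices [7, 6, 5, 4, 3, 2, 1, 0] (7->'t', 6->'c', 5->'a', 4->'r', 3->'t', 2->'s', 1->'b', 0->'a'), giving 'tcartsba'.

'tcartsba'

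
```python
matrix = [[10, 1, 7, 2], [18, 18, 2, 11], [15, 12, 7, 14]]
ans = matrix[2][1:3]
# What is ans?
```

matrix[2] = [15, 12, 7, 14]. matrix[2] has length 4. The slice matrix[2][1:3] selects indices [1, 2] (1->12, 2->7), giving [12, 7].

[12, 7]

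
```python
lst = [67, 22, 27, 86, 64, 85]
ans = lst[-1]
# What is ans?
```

lst has length 6. Negative index -1 maps to positive index 6 + (-1) = 5. lst[5] = 85.

85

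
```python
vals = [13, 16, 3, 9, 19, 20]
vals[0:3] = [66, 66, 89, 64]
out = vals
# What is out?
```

vals starts as [13, 16, 3, 9, 19, 20] (length 6). The slice vals[0:3] covers indices [0, 1, 2] with values [13, 16, 3]. Replacing that slice with [66, 66, 89, 64] (different length) produces [66, 66, 89, 64, 9, 19, 20].

[66, 66, 89, 64, 9, 19, 20]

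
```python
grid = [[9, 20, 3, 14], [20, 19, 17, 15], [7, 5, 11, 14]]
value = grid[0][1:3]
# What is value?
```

grid[0] = [9, 20, 3, 14]. grid[0] has length 4. The slice grid[0][1:3] selects indices [1, 2] (1->20, 2->3), giving [20, 3].

[20, 3]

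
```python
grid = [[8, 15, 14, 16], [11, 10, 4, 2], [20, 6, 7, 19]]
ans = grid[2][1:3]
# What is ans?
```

grid[2] = [20, 6, 7, 19]. grid[2] has length 4. The slice grid[2][1:3] selects indices [1, 2] (1->6, 2->7), giving [6, 7].

[6, 7]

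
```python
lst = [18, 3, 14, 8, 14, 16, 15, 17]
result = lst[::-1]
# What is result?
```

lst has length 8. The slice lst[::-1] selects indices [7, 6, 5, 4, 3, 2, 1, 0] (7->17, 6->15, 5->16, 4->14, 3->8, 2->14, 1->3, 0->18), giving [17, 15, 16, 14, 8, 14, 3, 18].

[17, 15, 16, 14, 8, 14, 3, 18]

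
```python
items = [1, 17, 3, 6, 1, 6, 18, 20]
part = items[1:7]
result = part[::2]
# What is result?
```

items has length 8. The slice items[1:7] selects indices [1, 2, 3, 4, 5, 6] (1->17, 2->3, 3->6, 4->1, 5->6, 6->18), giving [17, 3, 6, 1, 6, 18]. So part = [17, 3, 6, 1, 6, 18]. part has length 6. The slice part[::2] selects indices [0, 2, 4] (0->17, 2->6, 4->6), giving [17, 6, 6].

[17, 6, 6]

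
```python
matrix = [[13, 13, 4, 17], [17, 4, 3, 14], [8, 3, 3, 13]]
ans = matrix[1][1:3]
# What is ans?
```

matrix[1] = [17, 4, 3, 14]. matrix[1] has length 4. The slice matrix[1][1:3] selects indices [1, 2] (1->4, 2->3), giving [4, 3].

[4, 3]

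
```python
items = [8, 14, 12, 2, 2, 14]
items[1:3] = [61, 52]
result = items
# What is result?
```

items starts as [8, 14, 12, 2, 2, 14] (length 6). The slice items[1:3] covers indices [1, 2] with values [14, 12]. Replacing that slice with [61, 52] (same length) produces [8, 61, 52, 2, 2, 14].

[8, 61, 52, 2, 2, 14]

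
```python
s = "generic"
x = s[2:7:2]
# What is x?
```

s has length 7. The slice s[2:7:2] selects indices [2, 4, 6] (2->'n', 4->'r', 6->'c'), giving 'nrc'.

'nrc'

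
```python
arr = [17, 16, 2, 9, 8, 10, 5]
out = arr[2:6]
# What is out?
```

arr has length 7. The slice arr[2:6] selects indices [2, 3, 4, 5] (2->2, 3->9, 4->8, 5->10), giving [2, 9, 8, 10].

[2, 9, 8, 10]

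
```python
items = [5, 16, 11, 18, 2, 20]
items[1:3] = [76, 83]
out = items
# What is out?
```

items starts as [5, 16, 11, 18, 2, 20] (length 6). The slice items[1:3] covers indices [1, 2] with values [16, 11]. Replacing that slice with [76, 83] (same length) produces [5, 76, 83, 18, 2, 20].

[5, 76, 83, 18, 2, 20]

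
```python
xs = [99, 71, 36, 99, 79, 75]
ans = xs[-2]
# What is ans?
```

xs has length 6. Negative index -2 maps to positive index 6 + (-2) = 4. xs[4] = 79.

79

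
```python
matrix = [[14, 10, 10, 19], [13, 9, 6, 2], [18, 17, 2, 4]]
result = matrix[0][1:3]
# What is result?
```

matrix[0] = [14, 10, 10, 19]. matrix[0] has length 4. The slice matrix[0][1:3] selects indices [1, 2] (1->10, 2->10), giving [10, 10].

[10, 10]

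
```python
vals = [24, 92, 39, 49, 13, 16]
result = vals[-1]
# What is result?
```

vals has length 6. Negative index -1 maps to positive index 6 + (-1) = 5. vals[5] = 16.

16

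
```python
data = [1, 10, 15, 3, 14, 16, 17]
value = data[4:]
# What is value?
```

data has length 7. The slice data[4:] selects indices [4, 5, 6] (4->14, 5->16, 6->17), giving [14, 16, 17].

[14, 16, 17]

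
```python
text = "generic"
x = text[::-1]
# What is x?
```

text has length 7. The slice text[::-1] selects indices [6, 5, 4, 3, 2, 1, 0] (6->'c', 5->'i', 4->'r', 3->'e', 2->'n', 1->'e', 0->'g'), giving 'cireneg'.

'cireneg'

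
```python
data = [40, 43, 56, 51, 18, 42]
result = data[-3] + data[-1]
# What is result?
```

data has length 6. Negative index -3 maps to positive index 6 + (-3) = 3. data[3] = 51.
data has length 6. Negative index -1 maps to positive index 6 + (-1) = 5. data[5] = 42.
Sum: 51 + 42 = 93.

93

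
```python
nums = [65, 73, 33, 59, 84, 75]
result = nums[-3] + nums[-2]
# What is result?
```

nums has length 6. Negative index -3 maps to positive index 6 + (-3) = 3. nums[3] = 59.
nums has length 6. Negative index -2 maps to positive index 6 + (-2) = 4. nums[4] = 84.
Sum: 59 + 84 = 143.

143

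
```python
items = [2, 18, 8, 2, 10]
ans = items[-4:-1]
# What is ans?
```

items has length 5. The slice items[-4:-1] selects indices [1, 2, 3] (1->18, 2->8, 3->2), giving [18, 8, 2].

[18, 8, 2]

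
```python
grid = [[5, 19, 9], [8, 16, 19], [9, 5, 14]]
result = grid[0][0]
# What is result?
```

grid[0] = [5, 19, 9]. Taking column 0 of that row yields 5.

5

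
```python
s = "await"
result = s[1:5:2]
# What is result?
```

s has length 5. The slice s[1:5:2] selects indices [1, 3] (1->'w', 3->'i'), giving 'wi'.

'wi'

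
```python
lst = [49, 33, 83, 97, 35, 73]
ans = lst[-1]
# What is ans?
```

lst has length 6. Negative index -1 maps to positive index 6 + (-1) = 5. lst[5] = 73.

73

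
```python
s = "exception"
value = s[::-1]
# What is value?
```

s has length 9. The slice s[::-1] selects indices [8, 7, 6, 5, 4, 3, 2, 1, 0] (8->'n', 7->'o', 6->'i', 5->'t', 4->'p', 3->'e', 2->'c', 1->'x', 0->'e'), giving 'noitpecxe'.

'noitpecxe'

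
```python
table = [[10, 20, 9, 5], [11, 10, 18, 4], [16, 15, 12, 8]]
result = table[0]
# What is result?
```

table has 3 rows. Row 0 is [10, 20, 9, 5].

[10, 20, 9, 5]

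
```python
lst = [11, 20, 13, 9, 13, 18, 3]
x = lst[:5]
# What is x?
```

lst has length 7. The slice lst[:5] selects indices [0, 1, 2, 3, 4] (0->11, 1->20, 2->13, 3->9, 4->13), giving [11, 20, 13, 9, 13].

[11, 20, 13, 9, 13]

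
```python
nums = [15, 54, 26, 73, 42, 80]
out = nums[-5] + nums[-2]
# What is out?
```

nums has length 6. Negative index -5 maps to positive index 6 + (-5) = 1. nums[1] = 54.
nums has length 6. Negative index -2 maps to positive index 6 + (-2) = 4. nums[4] = 42.
Sum: 54 + 42 = 96.

96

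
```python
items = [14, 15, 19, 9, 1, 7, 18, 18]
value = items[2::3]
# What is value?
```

items has length 8. The slice items[2::3] selects indices [2, 5] (2->19, 5->7), giving [19, 7].

[19, 7]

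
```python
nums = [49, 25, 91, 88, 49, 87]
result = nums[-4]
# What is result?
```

nums has length 6. Negative index -4 maps to positive index 6 + (-4) = 2. nums[2] = 91.

91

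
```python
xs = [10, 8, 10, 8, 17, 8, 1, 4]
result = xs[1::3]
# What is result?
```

xs has length 8. The slice xs[1::3] selects indices [1, 4, 7] (1->8, 4->17, 7->4), giving [8, 17, 4].

[8, 17, 4]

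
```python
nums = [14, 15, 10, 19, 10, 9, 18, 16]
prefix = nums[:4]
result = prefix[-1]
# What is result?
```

nums has length 8. The slice nums[:4] selects indices [0, 1, 2, 3] (0->14, 1->15, 2->10, 3->19), giving [14, 15, 10, 19]. So prefix = [14, 15, 10, 19]. Then prefix[-1] = 19.

19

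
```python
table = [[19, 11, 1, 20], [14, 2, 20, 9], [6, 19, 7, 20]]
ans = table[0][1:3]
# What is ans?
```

table[0] = [19, 11, 1, 20]. table[0] has length 4. The slice table[0][1:3] selects indices [1, 2] (1->11, 2->1), giving [11, 1].

[11, 1]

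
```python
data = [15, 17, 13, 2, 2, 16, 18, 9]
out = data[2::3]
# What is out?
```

data has length 8. The slice data[2::3] selects indices [2, 5] (2->13, 5->16), giving [13, 16].

[13, 16]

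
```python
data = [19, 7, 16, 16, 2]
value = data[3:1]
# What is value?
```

data has length 5. The slice data[3:1] resolves to an empty index range, so the result is [].

[]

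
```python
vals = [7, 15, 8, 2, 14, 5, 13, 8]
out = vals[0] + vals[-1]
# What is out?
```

vals has length 8. vals[0] = 7.
vals has length 8. Negative index -1 maps to positive index 8 + (-1) = 7. vals[7] = 8.
Sum: 7 + 8 = 15.

15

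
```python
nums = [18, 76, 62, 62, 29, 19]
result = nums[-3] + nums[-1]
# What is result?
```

nums has length 6. Negative index -3 maps to positive index 6 + (-3) = 3. nums[3] = 62.
nums has length 6. Negative index -1 maps to positive index 6 + (-1) = 5. nums[5] = 19.
Sum: 62 + 19 = 81.

81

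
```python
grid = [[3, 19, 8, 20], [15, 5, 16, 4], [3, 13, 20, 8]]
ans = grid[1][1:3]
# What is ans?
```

grid[1] = [15, 5, 16, 4]. grid[1] has length 4. The slice grid[1][1:3] selects indices [1, 2] (1->5, 2->16), giving [5, 16].

[5, 16]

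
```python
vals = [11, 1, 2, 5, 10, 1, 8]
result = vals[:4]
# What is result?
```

vals has length 7. The slice vals[:4] selects indices [0, 1, 2, 3] (0->11, 1->1, 2->2, 3->5), giving [11, 1, 2, 5].

[11, 1, 2, 5]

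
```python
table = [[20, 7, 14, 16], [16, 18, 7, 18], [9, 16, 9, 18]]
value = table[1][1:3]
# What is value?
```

table[1] = [16, 18, 7, 18]. table[1] has length 4. The slice table[1][1:3] selects indices [1, 2] (1->18, 2->7), giving [18, 7].

[18, 7]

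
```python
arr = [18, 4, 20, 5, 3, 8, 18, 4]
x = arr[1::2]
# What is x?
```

arr has length 8. The slice arr[1::2] selects indices [1, 3, 5, 7] (1->4, 3->5, 5->8, 7->4), giving [4, 5, 8, 4].

[4, 5, 8, 4]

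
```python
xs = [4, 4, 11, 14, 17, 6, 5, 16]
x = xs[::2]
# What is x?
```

xs has length 8. The slice xs[::2] selects indices [0, 2, 4, 6] (0->4, 2->11, 4->17, 6->5), giving [4, 11, 17, 5].

[4, 11, 17, 5]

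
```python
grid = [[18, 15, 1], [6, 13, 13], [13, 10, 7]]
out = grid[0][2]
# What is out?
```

grid[0] = [18, 15, 1]. Taking column 2 of that row yields 1.

1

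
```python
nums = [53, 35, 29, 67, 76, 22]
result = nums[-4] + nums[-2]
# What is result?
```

nums has length 6. Negative index -4 maps to positive index 6 + (-4) = 2. nums[2] = 29.
nums has length 6. Negative index -2 maps to positive index 6 + (-2) = 4. nums[4] = 76.
Sum: 29 + 76 = 105.

105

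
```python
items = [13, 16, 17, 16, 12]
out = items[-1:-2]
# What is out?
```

items has length 5. The slice items[-1:-2] resolves to an empty index range, so the result is [].

[]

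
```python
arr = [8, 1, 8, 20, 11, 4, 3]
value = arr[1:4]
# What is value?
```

arr has length 7. The slice arr[1:4] selects indices [1, 2, 3] (1->1, 2->8, 3->20), giving [1, 8, 20].

[1, 8, 20]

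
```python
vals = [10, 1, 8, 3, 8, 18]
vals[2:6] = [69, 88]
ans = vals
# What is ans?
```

vals starts as [10, 1, 8, 3, 8, 18] (length 6). The slice vals[2:6] covers indices [2, 3, 4, 5] with values [8, 3, 8, 18]. Replacing that slice with [69, 88] (different length) produces [10, 1, 69, 88].

[10, 1, 69, 88]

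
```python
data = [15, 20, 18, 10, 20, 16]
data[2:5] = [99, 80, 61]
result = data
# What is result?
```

data starts as [15, 20, 18, 10, 20, 16] (length 6). The slice data[2:5] covers indices [2, 3, 4] with values [18, 10, 20]. Replacing that slice with [99, 80, 61] (same length) produces [15, 20, 99, 80, 61, 16].

[15, 20, 99, 80, 61, 16]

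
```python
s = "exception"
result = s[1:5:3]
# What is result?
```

s has length 9. The slice s[1:5:3] selects indices [1, 4] (1->'x', 4->'p'), giving 'xp'.

'xp'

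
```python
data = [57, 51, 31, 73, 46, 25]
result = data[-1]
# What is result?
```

data has length 6. Negative index -1 maps to positive index 6 + (-1) = 5. data[5] = 25.

25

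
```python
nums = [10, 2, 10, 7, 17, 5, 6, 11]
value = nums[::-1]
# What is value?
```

nums has length 8. The slice nums[::-1] selects indices [7, 6, 5, 4, 3, 2, 1, 0] (7->11, 6->6, 5->5, 4->17, 3->7, 2->10, 1->2, 0->10), giving [11, 6, 5, 17, 7, 10, 2, 10].

[11, 6, 5, 17, 7, 10, 2, 10]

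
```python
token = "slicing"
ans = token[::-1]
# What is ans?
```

token has length 7. The slice token[::-1] selects indices [6, 5, 4, 3, 2, 1, 0] (6->'g', 5->'n', 4->'i', 3->'c', 2->'i', 1->'l', 0->'s'), giving 'gnicils'.

'gnicils'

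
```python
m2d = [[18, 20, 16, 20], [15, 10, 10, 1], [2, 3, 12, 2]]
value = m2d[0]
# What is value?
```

m2d has 3 rows. Row 0 is [18, 20, 16, 20].

[18, 20, 16, 20]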